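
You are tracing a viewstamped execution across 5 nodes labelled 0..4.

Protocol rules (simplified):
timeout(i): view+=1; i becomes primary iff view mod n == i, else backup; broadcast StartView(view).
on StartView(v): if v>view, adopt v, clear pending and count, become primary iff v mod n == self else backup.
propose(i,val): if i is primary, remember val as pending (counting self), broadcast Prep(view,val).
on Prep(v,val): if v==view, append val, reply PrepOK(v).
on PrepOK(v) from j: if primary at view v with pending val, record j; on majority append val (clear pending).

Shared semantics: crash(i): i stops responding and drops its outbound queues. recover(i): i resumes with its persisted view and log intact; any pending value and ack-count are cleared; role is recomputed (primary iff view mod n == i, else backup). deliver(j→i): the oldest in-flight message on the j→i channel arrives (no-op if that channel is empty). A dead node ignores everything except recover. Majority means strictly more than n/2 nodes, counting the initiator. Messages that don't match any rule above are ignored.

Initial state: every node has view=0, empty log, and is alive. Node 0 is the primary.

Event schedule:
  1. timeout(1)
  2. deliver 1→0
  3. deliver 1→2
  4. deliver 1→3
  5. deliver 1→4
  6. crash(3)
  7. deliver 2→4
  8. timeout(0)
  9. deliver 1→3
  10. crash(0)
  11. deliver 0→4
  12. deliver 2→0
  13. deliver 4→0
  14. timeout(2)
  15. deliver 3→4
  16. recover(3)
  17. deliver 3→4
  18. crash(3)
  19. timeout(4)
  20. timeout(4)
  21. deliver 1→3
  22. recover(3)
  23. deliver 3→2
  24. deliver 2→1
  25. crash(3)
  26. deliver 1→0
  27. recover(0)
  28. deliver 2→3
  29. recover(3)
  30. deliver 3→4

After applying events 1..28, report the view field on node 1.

1. timeout(1):  <1:prim v1 ->
2. deliver 1→0:  <0:back v1 ->
3. deliver 1→2:  <2:back v1 ->
4. deliver 1→3:  <3:back v1 ->
5. deliver 1→4:  <4:back v1 ->
6. crash(3):  <3:✗back v1 ->
7. deliver 2→4:  nop
8. timeout(0):  <0:back v2 ->
9. deliver 1→3:  nop
10. crash(0):  <0:✗back v2 ->
11. deliver 0→4:  nop
12. deliver 2→0:  nop
13. deliver 4→0:  nop
14. timeout(2):  <2:prim v2 ->
15. deliver 3→4:  nop
16. recover(3):  <3:back v1 ->
17. deliver 3→4:  nop
18. crash(3):  <3:✗back v1 ->
19. timeout(4):  <4:back v2 ->
20. timeout(4):  <4:back v3 ->
21. deliver 1→3:  nop
22. recover(3):  <3:back v1 ->
23. deliver 3→2:  nop
24. deliver 2→1:  <1:back v2 ->
25. crash(3):  <3:✗back v1 ->
26. deliver 1→0:  nop
27. recover(0):  <0:back v2 ->
28. deliver 2→3:  nop

2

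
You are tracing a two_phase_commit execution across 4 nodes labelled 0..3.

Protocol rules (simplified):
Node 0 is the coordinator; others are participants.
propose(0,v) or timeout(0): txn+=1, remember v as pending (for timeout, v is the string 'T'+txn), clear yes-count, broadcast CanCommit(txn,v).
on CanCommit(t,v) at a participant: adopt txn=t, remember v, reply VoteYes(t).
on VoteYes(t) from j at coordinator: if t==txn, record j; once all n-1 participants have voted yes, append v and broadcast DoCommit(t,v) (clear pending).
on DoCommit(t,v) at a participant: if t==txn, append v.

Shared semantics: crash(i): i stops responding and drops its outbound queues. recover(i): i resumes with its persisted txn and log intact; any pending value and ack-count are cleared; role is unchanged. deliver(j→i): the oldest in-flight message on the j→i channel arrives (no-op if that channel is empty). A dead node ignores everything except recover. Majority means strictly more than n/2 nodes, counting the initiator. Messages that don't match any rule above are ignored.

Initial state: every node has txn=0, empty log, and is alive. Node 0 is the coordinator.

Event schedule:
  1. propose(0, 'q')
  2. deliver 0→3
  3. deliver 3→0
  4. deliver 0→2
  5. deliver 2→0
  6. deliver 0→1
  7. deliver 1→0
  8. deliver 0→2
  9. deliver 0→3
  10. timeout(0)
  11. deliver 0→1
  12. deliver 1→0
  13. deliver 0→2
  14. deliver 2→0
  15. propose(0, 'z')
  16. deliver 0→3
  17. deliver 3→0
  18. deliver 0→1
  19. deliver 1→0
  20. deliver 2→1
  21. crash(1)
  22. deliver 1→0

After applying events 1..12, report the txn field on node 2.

1

1. propose(0,'q'):  <0:coor t1 ->
2. deliver 0→3:  <3:part t1 ->
3. deliver 3→0:  nop
4. deliver 0→2:  <2:part t1 ->
5. deliver 2→0:  nop
6. deliver 0→1:  <1:part t1 ->
7. deliver 1→0:  <0:coor t1 q>
8. deliver 0→2:  <2:part t1 q>
9. deliver 0→3:  <3:part t1 q>
10. timeout(0):  <0:coor t2 q>
11. deliver 0→1:  <1:part t1 q>
12. deliver 1→0:  nop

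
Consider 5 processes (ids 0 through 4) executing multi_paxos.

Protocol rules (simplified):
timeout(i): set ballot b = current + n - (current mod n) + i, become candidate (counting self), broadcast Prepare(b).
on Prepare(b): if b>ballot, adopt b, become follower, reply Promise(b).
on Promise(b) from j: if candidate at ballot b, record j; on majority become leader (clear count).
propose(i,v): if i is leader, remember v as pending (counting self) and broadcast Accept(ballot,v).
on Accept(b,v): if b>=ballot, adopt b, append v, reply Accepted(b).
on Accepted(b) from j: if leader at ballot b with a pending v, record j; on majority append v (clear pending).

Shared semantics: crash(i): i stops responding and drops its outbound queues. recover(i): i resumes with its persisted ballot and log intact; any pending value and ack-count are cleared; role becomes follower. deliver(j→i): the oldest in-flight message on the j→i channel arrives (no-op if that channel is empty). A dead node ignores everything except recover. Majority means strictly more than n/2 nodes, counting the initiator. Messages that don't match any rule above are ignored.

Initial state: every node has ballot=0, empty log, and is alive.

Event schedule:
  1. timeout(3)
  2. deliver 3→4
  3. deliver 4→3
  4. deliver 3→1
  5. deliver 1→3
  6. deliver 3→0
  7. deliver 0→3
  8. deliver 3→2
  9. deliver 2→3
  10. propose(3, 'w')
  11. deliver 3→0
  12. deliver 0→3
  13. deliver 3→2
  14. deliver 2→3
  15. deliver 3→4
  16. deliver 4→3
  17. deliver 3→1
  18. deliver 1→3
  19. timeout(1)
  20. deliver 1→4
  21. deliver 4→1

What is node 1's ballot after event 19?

[1] timeout(3) → N3(cand b8 [-])
[2] deliver 3→4 → N4(foll b8 [-])
[3] deliver 4→3 → ∅
[4] deliver 3→1 → N1(foll b8 [-])
[5] deliver 1→3 → N3(lead b8 [-])
[6] deliver 3→0 → N0(foll b8 [-])
[7] deliver 0→3 → ∅
[8] deliver 3→2 → N2(foll b8 [-])
[9] deliver 2→3 → ∅
[10] propose(3,'w') → ∅
[11] deliver 3→0 → N0(foll b8 [w])
[12] deliver 0→3 → ∅
[13] deliver 3→2 → N2(foll b8 [w])
[14] deliver 2→3 → N3(lead b8 [w])
[15] deliver 3→4 → N4(foll b8 [w])
[16] deliver 4→3 → ∅
[17] deliver 3→1 → N1(foll b8 [w])
[18] deliver 1→3 → ∅
[19] timeout(1) → N1(cand b11 [w])

11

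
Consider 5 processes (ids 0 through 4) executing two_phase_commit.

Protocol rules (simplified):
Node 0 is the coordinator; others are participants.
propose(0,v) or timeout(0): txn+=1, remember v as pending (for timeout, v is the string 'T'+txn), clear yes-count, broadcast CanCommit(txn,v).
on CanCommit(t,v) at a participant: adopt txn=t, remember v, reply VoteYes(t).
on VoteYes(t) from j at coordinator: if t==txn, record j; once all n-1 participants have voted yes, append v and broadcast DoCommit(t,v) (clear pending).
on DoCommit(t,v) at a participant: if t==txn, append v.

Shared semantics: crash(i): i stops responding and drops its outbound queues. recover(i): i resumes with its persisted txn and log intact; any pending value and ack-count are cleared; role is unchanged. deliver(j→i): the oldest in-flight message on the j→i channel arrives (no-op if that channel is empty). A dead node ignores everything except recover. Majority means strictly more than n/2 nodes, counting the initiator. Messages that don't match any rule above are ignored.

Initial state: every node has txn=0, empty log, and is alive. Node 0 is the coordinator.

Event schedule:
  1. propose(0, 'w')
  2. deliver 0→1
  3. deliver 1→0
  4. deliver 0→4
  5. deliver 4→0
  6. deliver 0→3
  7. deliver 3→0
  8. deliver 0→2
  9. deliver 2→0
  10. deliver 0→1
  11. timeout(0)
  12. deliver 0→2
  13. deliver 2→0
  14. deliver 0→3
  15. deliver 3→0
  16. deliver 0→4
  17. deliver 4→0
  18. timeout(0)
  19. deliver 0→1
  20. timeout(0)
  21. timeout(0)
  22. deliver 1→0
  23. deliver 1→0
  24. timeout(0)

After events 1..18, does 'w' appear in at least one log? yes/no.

e1 propose(0,'w'): 0[coor,t=1,-]
e2 deliver 0→1: 1[part,t=1,-]
e3 deliver 1→0: ·
e4 deliver 0→4: 4[part,t=1,-]
e5 deliver 4→0: ·
e6 deliver 0→3: 3[part,t=1,-]
e7 deliver 3→0: ·
e8 deliver 0→2: 2[part,t=1,-]
e9 deliver 2→0: 0[coor,t=1,w]
e10 deliver 0→1: 1[part,t=1,w]
e11 timeout(0): 0[coor,t=2,w]
e12 deliver 0→2: 2[part,t=1,w]
e13 deliver 2→0: ·
e14 deliver 0→3: 3[part,t=1,w]
e15 deliver 3→0: ·
e16 deliver 0→4: 4[part,t=1,w]
e17 deliver 4→0: ·
e18 timeout(0): 0[coor,t=3,w]

yes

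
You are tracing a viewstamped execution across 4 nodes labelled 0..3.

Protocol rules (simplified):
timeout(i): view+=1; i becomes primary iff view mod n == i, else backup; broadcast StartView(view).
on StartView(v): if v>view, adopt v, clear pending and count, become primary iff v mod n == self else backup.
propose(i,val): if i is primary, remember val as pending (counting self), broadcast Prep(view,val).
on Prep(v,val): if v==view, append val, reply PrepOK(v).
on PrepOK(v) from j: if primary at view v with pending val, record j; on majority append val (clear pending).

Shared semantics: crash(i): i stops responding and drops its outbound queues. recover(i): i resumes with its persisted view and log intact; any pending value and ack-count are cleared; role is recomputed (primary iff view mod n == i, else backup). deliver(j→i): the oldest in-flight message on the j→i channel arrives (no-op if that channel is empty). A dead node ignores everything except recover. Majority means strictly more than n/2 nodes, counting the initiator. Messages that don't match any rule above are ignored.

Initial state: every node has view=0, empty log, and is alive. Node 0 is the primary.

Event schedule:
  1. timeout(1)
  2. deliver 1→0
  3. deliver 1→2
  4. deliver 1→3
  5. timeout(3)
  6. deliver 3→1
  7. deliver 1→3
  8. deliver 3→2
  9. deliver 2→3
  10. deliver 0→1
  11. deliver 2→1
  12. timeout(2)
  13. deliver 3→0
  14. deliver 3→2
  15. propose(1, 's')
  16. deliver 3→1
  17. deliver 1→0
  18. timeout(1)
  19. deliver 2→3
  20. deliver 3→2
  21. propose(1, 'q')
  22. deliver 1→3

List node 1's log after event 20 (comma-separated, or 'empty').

empty

e1 timeout(1): 1[prim,v=1,-]
e2 deliver 1→0: 0[back,v=1,-]
e3 deliver 1→2: 2[back,v=1,-]
e4 deliver 1→3: 3[back,v=1,-]
e5 timeout(3): 3[back,v=2,-]
e6 deliver 3→1: 1[back,v=2,-]
e7 deliver 1→3: ·
e8 deliver 3→2: 2[prim,v=2,-]
e9 deliver 2→3: ·
e10 deliver 0→1: ·
e11 deliver 2→1: ·
e12 timeout(2): 2[back,v=3,-]
e13 deliver 3→0: 0[back,v=2,-]
e14 deliver 3→2: ·
e15 propose(1,'s'): ·
e16 deliver 3→1: ·
e17 deliver 1→0: ·
e18 timeout(1): 1[back,v=3,-]
e19 deliver 2→3: 3[prim,v=3,-]
e20 deliver 3→2: ·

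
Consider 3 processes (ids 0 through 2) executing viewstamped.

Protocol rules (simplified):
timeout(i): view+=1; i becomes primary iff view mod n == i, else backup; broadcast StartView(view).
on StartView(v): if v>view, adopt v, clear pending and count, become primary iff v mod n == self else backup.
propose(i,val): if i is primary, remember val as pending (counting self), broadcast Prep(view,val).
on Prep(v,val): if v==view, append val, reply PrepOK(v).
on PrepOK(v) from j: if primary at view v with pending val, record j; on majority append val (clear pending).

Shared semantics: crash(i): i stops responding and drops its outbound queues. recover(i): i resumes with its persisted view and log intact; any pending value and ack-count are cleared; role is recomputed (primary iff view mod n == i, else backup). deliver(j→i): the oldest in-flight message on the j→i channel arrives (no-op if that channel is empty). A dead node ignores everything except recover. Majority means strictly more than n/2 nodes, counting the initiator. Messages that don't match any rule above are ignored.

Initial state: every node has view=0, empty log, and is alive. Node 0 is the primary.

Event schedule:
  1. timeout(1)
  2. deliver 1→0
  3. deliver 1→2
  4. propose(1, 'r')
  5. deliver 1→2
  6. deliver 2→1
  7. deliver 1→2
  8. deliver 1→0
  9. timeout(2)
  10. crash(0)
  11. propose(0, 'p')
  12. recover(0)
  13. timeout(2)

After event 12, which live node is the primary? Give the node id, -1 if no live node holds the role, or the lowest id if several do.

1

e1 timeout(1): 1[prim,v=1,-]
e2 deliver 1→0: 0[back,v=1,-]
e3 deliver 1→2: 2[back,v=1,-]
e4 propose(1,'r'): ·
e5 deliver 1→2: 2[back,v=1,r]
e6 deliver 2→1: 1[prim,v=1,r]
e7 deliver 1→2: ·
e8 deliver 1→0: 0[back,v=1,r]
e9 timeout(2): 2[prim,v=2,r]
e10 crash(0): 0[✗back,v=1,r]
e11 propose(0,'p'): ·
e12 recover(0): 0[back,v=1,r]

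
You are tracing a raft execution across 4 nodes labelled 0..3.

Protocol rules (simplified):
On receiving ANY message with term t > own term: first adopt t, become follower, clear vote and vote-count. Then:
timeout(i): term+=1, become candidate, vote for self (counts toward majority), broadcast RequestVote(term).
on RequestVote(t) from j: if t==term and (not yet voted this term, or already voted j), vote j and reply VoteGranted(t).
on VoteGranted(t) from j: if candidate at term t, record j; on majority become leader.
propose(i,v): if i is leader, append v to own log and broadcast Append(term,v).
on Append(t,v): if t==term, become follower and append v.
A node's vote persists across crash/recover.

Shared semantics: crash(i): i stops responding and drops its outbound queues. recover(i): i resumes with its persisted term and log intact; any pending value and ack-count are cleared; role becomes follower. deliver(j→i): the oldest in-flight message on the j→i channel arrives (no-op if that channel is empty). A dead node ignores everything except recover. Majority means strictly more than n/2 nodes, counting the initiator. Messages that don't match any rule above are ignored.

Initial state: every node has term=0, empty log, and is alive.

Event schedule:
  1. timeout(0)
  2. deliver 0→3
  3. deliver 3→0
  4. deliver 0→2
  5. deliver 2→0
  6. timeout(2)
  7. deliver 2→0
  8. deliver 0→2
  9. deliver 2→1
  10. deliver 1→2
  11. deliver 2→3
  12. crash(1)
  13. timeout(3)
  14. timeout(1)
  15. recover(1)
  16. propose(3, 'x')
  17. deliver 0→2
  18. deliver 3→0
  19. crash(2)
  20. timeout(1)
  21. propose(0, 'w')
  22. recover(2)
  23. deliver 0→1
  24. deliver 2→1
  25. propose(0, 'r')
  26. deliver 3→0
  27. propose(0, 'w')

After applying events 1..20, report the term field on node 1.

3

after 1 — timeout(0): n0:cand/t1/[-]
after 2 — deliver 0→3: n3:foll/t1/[-]
after 3 — deliver 3→0: ·
after 4 — deliver 0→2: n2:foll/t1/[-]
after 5 — deliver 2→0: n0:lead/t1/[-]
after 6 — timeout(2): n2:cand/t2/[-]
after 7 — deliver 2→0: n0:foll/t2/[-]
after 8 — deliver 0→2: ·
after 9 — deliver 2→1: n1:foll/t2/[-]
after 10 — deliver 1→2: n2:lead/t2/[-]
after 11 — deliver 2→3: n3:foll/t2/[-]
after 12 — crash(1): n1:✗foll/t2/[-]
after 13 — timeout(3): n3:cand/t3/[-]
after 14 — timeout(1): ·
after 15 — recover(1): n1:foll/t2/[-]
after 16 — propose(3,'x'): ·
after 17 — deliver 0→2: ·
after 18 — deliver 3→0: n0:foll/t3/[-]
after 19 — crash(2): n2:✗lead/t2/[-]
after 20 — timeout(1): n1:cand/t3/[-]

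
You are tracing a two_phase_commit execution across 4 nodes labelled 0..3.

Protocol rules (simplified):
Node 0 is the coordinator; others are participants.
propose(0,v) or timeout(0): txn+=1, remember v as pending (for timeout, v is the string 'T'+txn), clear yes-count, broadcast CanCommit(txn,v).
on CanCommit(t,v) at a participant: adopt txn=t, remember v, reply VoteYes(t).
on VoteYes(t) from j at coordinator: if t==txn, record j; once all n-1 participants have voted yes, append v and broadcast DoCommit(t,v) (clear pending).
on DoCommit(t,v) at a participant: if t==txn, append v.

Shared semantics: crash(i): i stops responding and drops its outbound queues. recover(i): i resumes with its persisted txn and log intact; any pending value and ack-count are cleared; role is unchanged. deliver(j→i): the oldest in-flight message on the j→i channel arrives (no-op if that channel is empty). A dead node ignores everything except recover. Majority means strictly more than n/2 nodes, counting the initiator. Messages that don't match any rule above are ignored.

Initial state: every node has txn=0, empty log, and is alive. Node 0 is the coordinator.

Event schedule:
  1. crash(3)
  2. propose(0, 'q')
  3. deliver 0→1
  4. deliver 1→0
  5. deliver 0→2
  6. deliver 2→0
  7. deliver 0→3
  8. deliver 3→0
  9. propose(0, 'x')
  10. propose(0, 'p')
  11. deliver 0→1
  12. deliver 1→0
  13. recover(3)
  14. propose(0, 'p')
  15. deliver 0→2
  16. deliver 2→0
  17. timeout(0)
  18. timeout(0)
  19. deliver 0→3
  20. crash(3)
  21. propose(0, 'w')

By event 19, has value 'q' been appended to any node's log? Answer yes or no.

e1 crash(3): 3[✗part,t=0,-]
e2 propose(0,'q'): 0[coor,t=1,-]
e3 deliver 0→1: 1[part,t=1,-]
e4 deliver 1→0: ·
e5 deliver 0→2: 2[part,t=1,-]
e6 deliver 2→0: ·
e7 deliver 0→3: ·
e8 deliver 3→0: ·
e9 propose(0,'x'): 0[coor,t=2,-]
e10 propose(0,'p'): 0[coor,t=3,-]
e11 deliver 0→1: 1[part,t=2,-]
e12 deliver 1→0: ·
e13 recover(3): 3[part,t=0,-]
e14 propose(0,'p'): 0[coor,t=4,-]
e15 deliver 0→2: 2[part,t=2,-]
e16 deliver 2→0: ·
e17 timeout(0): 0[coor,t=5,-]
e18 timeout(0): 0[coor,t=6,-]
e19 deliver 0→3: 3[part,t=1,-]

no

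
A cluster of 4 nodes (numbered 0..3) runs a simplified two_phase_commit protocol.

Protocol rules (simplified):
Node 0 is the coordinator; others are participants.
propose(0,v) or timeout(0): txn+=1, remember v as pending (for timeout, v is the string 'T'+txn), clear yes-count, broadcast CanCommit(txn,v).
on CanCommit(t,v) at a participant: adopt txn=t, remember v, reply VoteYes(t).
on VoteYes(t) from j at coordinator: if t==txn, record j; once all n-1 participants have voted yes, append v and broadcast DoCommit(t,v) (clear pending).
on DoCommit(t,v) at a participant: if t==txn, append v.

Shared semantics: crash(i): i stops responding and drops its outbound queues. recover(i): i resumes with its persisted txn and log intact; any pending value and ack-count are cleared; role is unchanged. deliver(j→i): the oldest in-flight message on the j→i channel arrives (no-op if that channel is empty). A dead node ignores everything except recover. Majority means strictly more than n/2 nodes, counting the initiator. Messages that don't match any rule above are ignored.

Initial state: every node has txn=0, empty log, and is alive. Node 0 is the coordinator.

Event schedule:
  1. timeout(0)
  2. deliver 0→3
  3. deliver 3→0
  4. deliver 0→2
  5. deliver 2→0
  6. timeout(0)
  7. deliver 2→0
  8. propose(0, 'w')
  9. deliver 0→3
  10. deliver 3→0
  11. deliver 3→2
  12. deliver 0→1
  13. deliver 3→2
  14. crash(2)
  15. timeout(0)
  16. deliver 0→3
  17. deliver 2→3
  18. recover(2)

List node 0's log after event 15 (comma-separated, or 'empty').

empty

1. timeout(0):  <0:coor t1 ->
2. deliver 0→3:  <3:part t1 ->
3. deliver 3→0:  nop
4. deliver 0→2:  <2:part t1 ->
5. deliver 2→0:  nop
6. timeout(0):  <0:coor t2 ->
7. deliver 2→0:  nop
8. propose(0,'w'):  <0:coor t3 ->
9. deliver 0→3:  <3:part t2 ->
10. deliver 3→0:  nop
11. deliver 3→2:  nop
12. deliver 0→1:  <1:part t1 ->
13. deliver 3→2:  nop
14. crash(2):  <2:✗part t1 ->
15. timeout(0):  <0:coor t4 ->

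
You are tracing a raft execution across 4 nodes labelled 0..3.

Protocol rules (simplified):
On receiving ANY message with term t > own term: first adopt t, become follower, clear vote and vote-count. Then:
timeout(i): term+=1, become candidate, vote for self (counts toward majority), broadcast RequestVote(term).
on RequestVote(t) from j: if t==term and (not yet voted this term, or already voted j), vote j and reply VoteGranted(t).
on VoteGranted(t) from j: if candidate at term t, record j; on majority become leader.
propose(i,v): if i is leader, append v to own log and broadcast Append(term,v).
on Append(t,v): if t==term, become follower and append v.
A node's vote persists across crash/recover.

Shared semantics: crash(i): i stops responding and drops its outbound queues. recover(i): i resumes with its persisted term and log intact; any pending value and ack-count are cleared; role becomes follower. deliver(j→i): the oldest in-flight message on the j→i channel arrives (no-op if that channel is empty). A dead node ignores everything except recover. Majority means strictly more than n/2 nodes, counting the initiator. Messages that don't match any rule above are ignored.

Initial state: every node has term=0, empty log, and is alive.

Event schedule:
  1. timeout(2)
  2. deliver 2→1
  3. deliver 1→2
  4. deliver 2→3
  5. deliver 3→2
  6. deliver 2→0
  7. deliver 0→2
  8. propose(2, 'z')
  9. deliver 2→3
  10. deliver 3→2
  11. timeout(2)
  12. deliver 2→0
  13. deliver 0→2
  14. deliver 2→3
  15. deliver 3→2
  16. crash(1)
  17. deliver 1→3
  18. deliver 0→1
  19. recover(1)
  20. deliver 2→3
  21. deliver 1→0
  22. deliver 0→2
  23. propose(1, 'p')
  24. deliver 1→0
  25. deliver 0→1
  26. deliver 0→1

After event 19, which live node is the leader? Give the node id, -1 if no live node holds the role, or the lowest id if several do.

-1

[1] timeout(2) → N2(cand t1 [-])
[2] deliver 2→1 → N1(foll t1 [-])
[3] deliver 1→2 → ∅
[4] deliver 2→3 → N3(foll t1 [-])
[5] deliver 3→2 → N2(lead t1 [-])
[6] deliver 2→0 → N0(foll t1 [-])
[7] deliver 0→2 → ∅
[8] propose(2,'z') → N2(lead t1 [z])
[9] deliver 2→3 → N3(foll t1 [z])
[10] deliver 3→2 → ∅
[11] timeout(2) → N2(cand t2 [z])
[12] deliver 2→0 → N0(foll t1 [z])
[13] deliver 0→2 → ∅
[14] deliver 2→3 → N3(foll t2 [z])
[15] deliver 3→2 → ∅
[16] crash(1) → N1(✗foll t1 [-])
[17] deliver 1→3 → ∅
[18] deliver 0→1 → ∅
[19] recover(1) → N1(foll t1 [-])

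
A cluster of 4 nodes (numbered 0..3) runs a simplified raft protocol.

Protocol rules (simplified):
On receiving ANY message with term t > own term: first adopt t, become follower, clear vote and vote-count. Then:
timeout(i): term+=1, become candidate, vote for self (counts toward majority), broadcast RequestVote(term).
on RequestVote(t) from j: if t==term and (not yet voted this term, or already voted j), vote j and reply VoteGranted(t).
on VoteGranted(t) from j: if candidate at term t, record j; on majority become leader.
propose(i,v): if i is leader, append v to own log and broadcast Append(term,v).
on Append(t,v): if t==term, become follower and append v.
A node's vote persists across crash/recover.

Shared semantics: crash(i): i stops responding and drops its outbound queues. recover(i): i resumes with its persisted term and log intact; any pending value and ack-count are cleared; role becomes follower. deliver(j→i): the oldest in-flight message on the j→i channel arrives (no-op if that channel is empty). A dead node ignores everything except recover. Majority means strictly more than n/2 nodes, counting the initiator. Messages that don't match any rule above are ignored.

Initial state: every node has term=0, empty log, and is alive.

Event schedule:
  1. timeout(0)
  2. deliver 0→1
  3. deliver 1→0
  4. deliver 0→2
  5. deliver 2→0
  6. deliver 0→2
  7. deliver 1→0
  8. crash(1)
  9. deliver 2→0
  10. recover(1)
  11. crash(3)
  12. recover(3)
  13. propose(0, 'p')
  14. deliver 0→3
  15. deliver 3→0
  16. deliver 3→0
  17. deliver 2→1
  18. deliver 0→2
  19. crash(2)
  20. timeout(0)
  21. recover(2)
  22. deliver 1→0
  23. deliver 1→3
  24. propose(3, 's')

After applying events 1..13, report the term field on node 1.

1

e1 timeout(0): 0[cand,t=1,-]
e2 deliver 0→1: 1[foll,t=1,-]
e3 deliver 1→0: ·
e4 deliver 0→2: 2[foll,t=1,-]
e5 deliver 2→0: 0[lead,t=1,-]
e6 deliver 0→2: ·
e7 deliver 1→0: ·
e8 crash(1): 1[✗foll,t=1,-]
e9 deliver 2→0: ·
e10 recover(1): 1[foll,t=1,-]
e11 crash(3): 3[✗foll,t=0,-]
e12 recover(3): 3[foll,t=0,-]
e13 propose(0,'p'): 0[lead,t=1,p]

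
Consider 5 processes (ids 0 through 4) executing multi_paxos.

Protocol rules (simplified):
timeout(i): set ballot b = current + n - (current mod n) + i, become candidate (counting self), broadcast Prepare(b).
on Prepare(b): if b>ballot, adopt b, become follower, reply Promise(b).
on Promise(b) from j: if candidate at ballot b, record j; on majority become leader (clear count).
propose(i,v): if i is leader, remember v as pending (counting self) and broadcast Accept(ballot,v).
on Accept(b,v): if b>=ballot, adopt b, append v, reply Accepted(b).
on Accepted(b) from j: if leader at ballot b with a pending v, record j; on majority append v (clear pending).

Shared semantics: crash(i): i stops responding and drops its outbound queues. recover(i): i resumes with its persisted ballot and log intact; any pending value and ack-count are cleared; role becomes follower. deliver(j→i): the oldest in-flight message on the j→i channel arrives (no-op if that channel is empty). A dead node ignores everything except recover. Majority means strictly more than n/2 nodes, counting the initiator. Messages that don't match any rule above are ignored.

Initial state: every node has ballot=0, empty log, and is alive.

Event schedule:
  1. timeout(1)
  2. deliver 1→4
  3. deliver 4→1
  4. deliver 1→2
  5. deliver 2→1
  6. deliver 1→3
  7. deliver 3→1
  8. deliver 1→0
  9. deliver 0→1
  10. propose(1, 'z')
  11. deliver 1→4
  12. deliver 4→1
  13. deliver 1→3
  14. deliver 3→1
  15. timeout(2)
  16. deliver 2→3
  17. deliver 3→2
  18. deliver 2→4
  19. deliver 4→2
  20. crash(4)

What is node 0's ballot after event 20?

step 1 timeout(1): 1={cand,b=6,log=-}
step 2 deliver 1→4: 4={foll,b=6,log=-}
step 3 deliver 4→1: —
step 4 deliver 1→2: 2={foll,b=6,log=-}
step 5 deliver 2→1: 1={lead,b=6,log=-}
step 6 deliver 1→3: 3={foll,b=6,log=-}
step 7 deliver 3→1: —
step 8 deliver 1→0: 0={foll,b=6,log=-}
step 9 deliver 0→1: —
step 10 propose(1,'z'): —
step 11 deliver 1→4: 4={foll,b=6,log=z}
step 12 deliver 4→1: —
step 13 deliver 1→3: 3={foll,b=6,log=z}
step 14 deliver 3→1: 1={lead,b=6,log=z}
step 15 timeout(2): 2={cand,b=12,log=-}
step 16 deliver 2→3: 3={foll,b=12,log=z}
step 17 deliver 3→2: —
step 18 deliver 2→4: 4={foll,b=12,log=z}
step 19 deliver 4→2: 2={lead,b=12,log=-}
step 20 crash(4): 4={✗foll,b=12,log=z}

6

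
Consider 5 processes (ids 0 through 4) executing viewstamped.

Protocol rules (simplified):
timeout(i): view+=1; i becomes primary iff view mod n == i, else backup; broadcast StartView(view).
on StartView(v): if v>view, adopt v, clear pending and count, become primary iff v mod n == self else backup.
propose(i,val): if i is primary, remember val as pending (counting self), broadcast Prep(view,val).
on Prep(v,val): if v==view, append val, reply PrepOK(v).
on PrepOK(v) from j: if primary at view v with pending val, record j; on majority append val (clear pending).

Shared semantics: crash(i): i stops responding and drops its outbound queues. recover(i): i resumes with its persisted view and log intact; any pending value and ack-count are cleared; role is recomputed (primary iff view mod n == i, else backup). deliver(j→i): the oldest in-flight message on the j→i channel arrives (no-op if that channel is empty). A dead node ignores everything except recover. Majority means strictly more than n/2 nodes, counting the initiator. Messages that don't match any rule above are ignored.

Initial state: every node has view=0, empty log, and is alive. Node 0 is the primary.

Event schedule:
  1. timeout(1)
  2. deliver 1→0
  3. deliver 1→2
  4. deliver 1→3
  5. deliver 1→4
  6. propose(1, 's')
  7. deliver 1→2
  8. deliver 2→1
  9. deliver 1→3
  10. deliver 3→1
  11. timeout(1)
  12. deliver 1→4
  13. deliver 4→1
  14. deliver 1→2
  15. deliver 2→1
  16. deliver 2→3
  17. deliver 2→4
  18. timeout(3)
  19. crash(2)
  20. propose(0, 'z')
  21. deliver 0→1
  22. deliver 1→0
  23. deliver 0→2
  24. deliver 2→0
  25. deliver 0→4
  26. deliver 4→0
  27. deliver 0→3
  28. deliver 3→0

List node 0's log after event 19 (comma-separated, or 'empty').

[1] timeout(1) → N1(prim v1 [-])
[2] deliver 1→0 → N0(back v1 [-])
[3] deliver 1→2 → N2(back v1 [-])
[4] deliver 1→3 → N3(back v1 [-])
[5] deliver 1→4 → N4(back v1 [-])
[6] propose(1,'s') → ∅
[7] deliver 1→2 → N2(back v1 [s])
[8] deliver 2→1 → ∅
[9] deliver 1→3 → N3(back v1 [s])
[10] deliver 3→1 → N1(prim v1 [s])
[11] timeout(1) → N1(back v2 [s])
[12] deliver 1→4 → N4(back v1 [s])
[13] deliver 4→1 → ∅
[14] deliver 1→2 → N2(prim v2 [s])
[15] deliver 2→1 → ∅
[16] deliver 2→3 → ∅
[17] deliver 2→4 → ∅
[18] timeout(3) → N3(back v2 [s])
[19] crash(2) → N2(✗prim v2 [s])

empty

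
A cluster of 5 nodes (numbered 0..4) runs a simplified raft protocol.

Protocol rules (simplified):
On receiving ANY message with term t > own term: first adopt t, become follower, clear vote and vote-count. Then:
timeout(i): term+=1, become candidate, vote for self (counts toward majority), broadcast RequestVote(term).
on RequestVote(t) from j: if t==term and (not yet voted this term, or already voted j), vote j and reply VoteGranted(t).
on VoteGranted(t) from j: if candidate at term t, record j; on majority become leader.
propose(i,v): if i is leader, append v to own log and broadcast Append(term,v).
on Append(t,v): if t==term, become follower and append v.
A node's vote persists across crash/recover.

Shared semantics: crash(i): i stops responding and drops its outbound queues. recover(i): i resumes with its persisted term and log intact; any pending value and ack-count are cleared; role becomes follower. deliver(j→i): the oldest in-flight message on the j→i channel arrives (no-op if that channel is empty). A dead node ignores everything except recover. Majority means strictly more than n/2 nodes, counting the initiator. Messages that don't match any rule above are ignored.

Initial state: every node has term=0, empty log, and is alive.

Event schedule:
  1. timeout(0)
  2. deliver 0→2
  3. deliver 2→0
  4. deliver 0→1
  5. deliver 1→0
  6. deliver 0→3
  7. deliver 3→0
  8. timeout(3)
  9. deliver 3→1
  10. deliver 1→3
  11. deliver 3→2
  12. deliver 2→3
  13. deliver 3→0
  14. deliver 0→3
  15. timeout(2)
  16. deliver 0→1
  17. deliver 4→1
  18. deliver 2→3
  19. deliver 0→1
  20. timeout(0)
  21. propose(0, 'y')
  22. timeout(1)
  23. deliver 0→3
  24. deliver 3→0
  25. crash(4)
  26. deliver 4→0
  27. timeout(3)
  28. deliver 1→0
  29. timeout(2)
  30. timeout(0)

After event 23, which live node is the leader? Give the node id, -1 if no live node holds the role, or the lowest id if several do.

[1] timeout(0) → N0(cand t1 [-])
[2] deliver 0→2 → N2(foll t1 [-])
[3] deliver 2→0 → ∅
[4] deliver 0→1 → N1(foll t1 [-])
[5] deliver 1→0 → N0(lead t1 [-])
[6] deliver 0→3 → N3(foll t1 [-])
[7] deliver 3→0 → ∅
[8] timeout(3) → N3(cand t2 [-])
[9] deliver 3→1 → N1(foll t2 [-])
[10] deliver 1→3 → ∅
[11] deliver 3→2 → N2(foll t2 [-])
[12] deliver 2→3 → N3(lead t2 [-])
[13] deliver 3→0 → N0(foll t2 [-])
[14] deliver 0→3 → ∅
[15] timeout(2) → N2(cand t3 [-])
[16] deliver 0→1 → ∅
[17] deliver 4→1 → ∅
[18] deliver 2→3 → N3(foll t3 [-])
[19] deliver 0→1 → ∅
[20] timeout(0) → N0(cand t3 [-])
[21] propose(0,'y') → ∅
[22] timeout(1) → N1(cand t3 [-])
[23] deliver 0→3 → ∅

-1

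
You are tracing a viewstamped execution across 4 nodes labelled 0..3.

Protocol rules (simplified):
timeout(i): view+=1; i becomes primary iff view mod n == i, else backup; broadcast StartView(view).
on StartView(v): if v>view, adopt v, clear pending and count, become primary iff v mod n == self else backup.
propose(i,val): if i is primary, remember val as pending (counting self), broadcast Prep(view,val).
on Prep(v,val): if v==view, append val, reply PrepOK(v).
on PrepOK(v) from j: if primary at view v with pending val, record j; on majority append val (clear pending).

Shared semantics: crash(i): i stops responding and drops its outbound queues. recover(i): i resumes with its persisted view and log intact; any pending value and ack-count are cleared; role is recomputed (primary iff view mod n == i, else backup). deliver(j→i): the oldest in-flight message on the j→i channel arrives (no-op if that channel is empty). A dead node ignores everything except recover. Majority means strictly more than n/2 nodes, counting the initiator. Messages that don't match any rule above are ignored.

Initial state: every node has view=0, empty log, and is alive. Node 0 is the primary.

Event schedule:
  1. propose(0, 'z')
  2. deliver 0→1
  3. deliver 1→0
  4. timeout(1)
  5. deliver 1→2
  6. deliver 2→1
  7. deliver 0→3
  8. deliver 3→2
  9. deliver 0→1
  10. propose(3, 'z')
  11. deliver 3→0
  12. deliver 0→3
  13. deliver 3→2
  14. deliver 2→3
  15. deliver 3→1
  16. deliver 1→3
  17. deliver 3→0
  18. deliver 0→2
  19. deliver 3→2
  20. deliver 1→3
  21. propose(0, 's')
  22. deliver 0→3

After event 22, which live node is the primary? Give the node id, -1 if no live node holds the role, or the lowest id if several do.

0

1. propose(0,'z'):  nop
2. deliver 0→1:  <1:back v0 z>
3. deliver 1→0:  nop
4. timeout(1):  <1:prim v1 z>
5. deliver 1→2:  <2:back v1 ->
6. deliver 2→1:  nop
7. deliver 0→3:  <3:back v0 z>
8. deliver 3→2:  nop
9. deliver 0→1:  nop
10. propose(3,'z'):  nop
11. deliver 3→0:  <0:prim v0 z>
12. deliver 0→3:  nop
13. deliver 3→2:  nop
14. deliver 2→3:  nop
15. deliver 3→1:  nop
16. deliver 1→3:  <3:back v1 z>
17. deliver 3→0:  nop
18. deliver 0→2:  nop
19. deliver 3→2:  nop
20. deliver 1→3:  nop
21. propose(0,'s'):  nop
22. deliver 0→3:  nop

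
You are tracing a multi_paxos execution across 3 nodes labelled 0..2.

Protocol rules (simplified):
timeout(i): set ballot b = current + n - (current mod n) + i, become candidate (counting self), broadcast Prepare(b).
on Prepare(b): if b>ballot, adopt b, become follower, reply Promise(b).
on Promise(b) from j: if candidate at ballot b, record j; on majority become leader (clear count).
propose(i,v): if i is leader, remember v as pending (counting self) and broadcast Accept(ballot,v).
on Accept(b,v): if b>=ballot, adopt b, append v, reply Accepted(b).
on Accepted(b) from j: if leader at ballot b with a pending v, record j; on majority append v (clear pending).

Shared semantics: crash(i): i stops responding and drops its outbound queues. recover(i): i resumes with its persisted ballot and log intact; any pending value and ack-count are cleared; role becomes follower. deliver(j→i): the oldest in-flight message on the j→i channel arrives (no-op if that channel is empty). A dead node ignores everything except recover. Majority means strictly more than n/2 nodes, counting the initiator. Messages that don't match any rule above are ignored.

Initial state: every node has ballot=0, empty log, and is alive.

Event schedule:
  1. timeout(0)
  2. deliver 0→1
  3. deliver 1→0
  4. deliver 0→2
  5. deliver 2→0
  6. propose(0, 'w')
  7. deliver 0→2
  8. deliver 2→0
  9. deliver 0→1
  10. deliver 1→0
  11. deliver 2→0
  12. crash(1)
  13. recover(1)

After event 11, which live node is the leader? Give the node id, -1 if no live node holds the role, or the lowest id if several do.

e1 timeout(0): 0[cand,b=3,-]
e2 deliver 0→1: 1[foll,b=3,-]
e3 deliver 1→0: 0[lead,b=3,-]
e4 deliver 0→2: 2[foll,b=3,-]
e5 deliver 2→0: ·
e6 propose(0,'w'): ·
e7 deliver 0→2: 2[foll,b=3,w]
e8 deliver 2→0: 0[lead,b=3,w]
e9 deliver 0→1: 1[foll,b=3,w]
e10 deliver 1→0: ·
e11 deliver 2→0: ·

0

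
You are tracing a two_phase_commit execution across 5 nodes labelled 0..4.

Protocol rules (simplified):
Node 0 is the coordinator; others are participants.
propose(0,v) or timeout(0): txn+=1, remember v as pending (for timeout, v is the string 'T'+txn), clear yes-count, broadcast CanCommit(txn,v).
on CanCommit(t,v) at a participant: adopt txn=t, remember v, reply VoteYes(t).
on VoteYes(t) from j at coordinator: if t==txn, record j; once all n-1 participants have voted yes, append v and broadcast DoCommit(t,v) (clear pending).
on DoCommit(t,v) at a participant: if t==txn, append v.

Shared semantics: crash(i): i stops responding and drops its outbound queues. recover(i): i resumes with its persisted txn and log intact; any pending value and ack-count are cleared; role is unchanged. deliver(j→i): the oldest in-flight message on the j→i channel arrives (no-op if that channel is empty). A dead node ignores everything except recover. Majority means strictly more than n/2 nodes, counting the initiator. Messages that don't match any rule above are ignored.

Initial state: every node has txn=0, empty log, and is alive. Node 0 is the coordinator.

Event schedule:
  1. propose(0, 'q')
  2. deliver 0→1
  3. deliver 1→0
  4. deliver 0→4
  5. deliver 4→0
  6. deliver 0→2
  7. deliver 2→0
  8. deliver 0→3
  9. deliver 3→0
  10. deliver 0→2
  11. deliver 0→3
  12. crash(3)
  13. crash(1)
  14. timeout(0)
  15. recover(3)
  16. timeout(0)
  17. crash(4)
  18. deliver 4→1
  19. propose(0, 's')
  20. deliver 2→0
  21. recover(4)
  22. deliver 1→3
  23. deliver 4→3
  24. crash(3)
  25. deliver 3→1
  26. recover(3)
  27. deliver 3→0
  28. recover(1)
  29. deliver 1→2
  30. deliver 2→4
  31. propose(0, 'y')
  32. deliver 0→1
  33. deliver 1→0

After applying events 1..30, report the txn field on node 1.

1

e1 propose(0,'q'): 0[coor,t=1,-]
e2 deliver 0→1: 1[part,t=1,-]
e3 deliver 1→0: ·
e4 deliver 0→4: 4[part,t=1,-]
e5 deliver 4→0: ·
e6 deliver 0→2: 2[part,t=1,-]
e7 deliver 2→0: ·
e8 deliver 0→3: 3[part,t=1,-]
e9 deliver 3→0: 0[coor,t=1,q]
e10 deliver 0→2: 2[part,t=1,q]
e11 deliver 0→3: 3[part,t=1,q]
e12 crash(3): 3[✗part,t=1,q]
e13 crash(1): 1[✗part,t=1,-]
e14 timeout(0): 0[coor,t=2,q]
e15 recover(3): 3[part,t=1,q]
e16 timeout(0): 0[coor,t=3,q]
e17 crash(4): 4[✗part,t=1,-]
e18 deliver 4→1: ·
e19 propose(0,'s'): 0[coor,t=4,q]
e20 deliver 2→0: ·
e21 recover(4): 4[part,t=1,-]
e22 deliver 1→3: ·
e23 deliver 4→3: ·
e24 crash(3): 3[✗part,t=1,q]
e25 deliver 3→1: ·
e26 recover(3): 3[part,t=1,q]
e27 deliver 3→0: ·
e28 recover(1): 1[part,t=1,-]
e29 deliver 1→2: ·
e30 deliver 2→4: ·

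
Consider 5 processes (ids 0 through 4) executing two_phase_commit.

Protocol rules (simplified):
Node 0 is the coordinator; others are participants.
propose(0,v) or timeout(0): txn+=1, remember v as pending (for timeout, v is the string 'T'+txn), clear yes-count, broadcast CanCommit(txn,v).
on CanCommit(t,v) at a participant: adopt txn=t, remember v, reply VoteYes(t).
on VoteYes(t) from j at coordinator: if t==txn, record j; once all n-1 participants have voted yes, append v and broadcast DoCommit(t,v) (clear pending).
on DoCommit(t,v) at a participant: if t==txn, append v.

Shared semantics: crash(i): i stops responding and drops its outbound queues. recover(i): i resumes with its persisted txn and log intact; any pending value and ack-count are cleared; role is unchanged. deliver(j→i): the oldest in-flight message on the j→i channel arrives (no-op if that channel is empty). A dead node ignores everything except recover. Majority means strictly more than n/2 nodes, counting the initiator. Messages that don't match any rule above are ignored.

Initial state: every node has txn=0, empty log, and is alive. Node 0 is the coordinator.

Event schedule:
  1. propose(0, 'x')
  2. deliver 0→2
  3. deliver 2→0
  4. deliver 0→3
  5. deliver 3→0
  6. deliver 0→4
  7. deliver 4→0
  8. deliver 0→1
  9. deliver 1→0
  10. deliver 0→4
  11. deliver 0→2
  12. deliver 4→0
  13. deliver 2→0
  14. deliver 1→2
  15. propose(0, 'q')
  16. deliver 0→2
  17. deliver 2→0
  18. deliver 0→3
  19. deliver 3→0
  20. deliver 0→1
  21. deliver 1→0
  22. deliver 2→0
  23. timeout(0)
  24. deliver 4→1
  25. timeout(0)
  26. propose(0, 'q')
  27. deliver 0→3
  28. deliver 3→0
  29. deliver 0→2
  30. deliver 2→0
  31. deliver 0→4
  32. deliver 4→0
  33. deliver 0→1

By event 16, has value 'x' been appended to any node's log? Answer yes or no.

e1 propose(0,'x'): 0[coor,t=1,-]
e2 deliver 0→2: 2[part,t=1,-]
e3 deliver 2→0: ·
e4 deliver 0→3: 3[part,t=1,-]
e5 deliver 3→0: ·
e6 deliver 0→4: 4[part,t=1,-]
e7 deliver 4→0: ·
e8 deliver 0→1: 1[part,t=1,-]
e9 deliver 1→0: 0[coor,t=1,x]
e10 deliver 0→4: 4[part,t=1,x]
e11 deliver 0→2: 2[part,t=1,x]
e12 deliver 4→0: ·
e13 deliver 2→0: ·
e14 deliver 1→2: ·
e15 propose(0,'q'): 0[coor,t=2,x]
e16 deliver 0→2: 2[part,t=2,x]

yes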